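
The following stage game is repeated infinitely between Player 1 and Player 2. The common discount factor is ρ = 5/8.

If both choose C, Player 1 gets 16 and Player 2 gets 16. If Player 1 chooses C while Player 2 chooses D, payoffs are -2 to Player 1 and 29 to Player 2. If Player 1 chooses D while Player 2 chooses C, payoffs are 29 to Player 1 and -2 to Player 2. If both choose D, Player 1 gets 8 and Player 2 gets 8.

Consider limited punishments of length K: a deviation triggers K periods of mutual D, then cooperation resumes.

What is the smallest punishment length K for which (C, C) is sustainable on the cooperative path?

Need Σ_{k=1}^{K} ρ^k ≥ (29−16)/(16−8) = 1.6250 at ρ = 5/8.
At K = 7 the sum is 1.6046 < 1.6250; at K = 8 it is 1.6279 ≥ 1.6250.
So the minimum punishment length is K = 8.

8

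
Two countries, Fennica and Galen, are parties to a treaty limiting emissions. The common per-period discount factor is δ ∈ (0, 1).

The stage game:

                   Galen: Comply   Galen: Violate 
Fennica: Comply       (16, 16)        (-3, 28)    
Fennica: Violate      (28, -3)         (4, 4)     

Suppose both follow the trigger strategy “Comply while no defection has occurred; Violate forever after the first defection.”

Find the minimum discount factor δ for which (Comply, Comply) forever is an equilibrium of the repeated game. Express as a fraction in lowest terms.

16/(1−δ) ≥ 28 + 4δ/(1−δ)
16 ≥ 28 − 24δ
δ ≥ 12/24 = 1/2.

1/2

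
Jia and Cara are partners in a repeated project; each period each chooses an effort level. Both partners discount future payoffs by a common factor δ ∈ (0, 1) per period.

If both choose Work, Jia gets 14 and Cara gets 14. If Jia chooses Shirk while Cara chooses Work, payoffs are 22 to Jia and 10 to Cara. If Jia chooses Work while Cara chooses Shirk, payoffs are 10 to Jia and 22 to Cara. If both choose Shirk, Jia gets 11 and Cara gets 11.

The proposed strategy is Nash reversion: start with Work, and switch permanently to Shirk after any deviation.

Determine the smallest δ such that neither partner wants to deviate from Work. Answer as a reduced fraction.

One-period gain from deviating is 22 − 14 = 8. The loss is 14 − 11 = 3 in every subsequent period, with present value 3·δ/(1−δ).
Deviation is unprofitable when 3·δ/(1−δ) ≥ 8, i.e. δ/(1−δ) ≥ 8/3.
Equivalently δ ≥ 8/(8+3) = 8/11.

8/11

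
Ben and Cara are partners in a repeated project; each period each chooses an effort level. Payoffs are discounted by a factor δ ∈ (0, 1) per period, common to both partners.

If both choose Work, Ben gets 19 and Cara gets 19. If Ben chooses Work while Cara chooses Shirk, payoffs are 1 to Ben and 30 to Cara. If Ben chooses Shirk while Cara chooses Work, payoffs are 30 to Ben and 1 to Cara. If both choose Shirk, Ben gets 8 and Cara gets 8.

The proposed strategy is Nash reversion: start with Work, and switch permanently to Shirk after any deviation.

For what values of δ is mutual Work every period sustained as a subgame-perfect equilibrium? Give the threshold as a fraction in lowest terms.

1/2

Under grim trigger the critical discount factor is (T−C)/(T−P) with T = 30, C = 19, P = 8.
δ* = (30−19)/(30−8) = 11/22 = 1/2.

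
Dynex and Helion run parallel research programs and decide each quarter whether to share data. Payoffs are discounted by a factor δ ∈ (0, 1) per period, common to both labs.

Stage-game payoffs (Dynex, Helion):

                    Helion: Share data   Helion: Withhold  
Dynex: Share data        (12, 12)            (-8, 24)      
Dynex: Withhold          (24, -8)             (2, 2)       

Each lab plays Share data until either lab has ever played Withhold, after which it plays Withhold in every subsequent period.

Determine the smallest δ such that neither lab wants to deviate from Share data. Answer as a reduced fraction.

6/11

Under grim trigger the critical discount factor is (T−C)/(T−P) with T = 24, C = 12, P = 2.
δ* = (24−12)/(24−2) = 12/22 = 6/11.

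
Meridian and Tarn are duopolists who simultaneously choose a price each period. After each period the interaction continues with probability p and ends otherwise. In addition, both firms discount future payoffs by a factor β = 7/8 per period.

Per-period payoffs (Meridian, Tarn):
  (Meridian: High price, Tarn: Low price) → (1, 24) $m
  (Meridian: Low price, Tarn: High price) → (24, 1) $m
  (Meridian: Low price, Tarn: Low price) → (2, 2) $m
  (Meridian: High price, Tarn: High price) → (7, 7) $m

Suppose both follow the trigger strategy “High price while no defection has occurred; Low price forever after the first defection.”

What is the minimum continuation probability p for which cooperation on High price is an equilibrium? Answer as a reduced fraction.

68/77

With continuation probability p and discount β, the effective per-period discount factor is βp.
Grim-trigger IC: βp ≥ (24−7)/(24−2) = 17/22.
So p ≥ (17/22)/(7/8) = 68/77.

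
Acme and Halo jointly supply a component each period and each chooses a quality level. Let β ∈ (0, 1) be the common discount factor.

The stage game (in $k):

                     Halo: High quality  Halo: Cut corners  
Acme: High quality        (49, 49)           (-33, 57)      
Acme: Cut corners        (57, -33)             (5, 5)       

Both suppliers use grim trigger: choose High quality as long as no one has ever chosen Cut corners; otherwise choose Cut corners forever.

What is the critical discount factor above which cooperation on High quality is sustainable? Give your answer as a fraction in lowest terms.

2/13

Cooperation forever yields 49 each period: 49/(1−β).
Deviating yields 57 once, then 5 forever: 57 + 5β/(1−β).
No profitable deviation requires 49/(1−β) ≥ 57 + 5β/(1−β).
Multiplying by (1−β): 49 ≥ 57(1−β) + 5β = 57 − 52β.
So 52β ≥ 8, i.e. β ≥ 8/52 = 2/13.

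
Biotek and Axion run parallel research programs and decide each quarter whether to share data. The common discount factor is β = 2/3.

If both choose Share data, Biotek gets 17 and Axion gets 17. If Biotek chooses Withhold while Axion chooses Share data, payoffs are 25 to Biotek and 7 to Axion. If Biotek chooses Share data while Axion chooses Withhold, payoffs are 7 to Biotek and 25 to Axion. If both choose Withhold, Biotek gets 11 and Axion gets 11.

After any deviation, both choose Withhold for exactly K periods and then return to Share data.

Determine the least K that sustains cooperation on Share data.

Need Σ_{k=1}^{K} β^k ≥ (25−17)/(17−11) = 1.3333 at β = 2/3.
At K = 2 the sum is 1.1111 < 1.3333; at K = 3 it is 1.4074 ≥ 1.3333.
So the minimum punishment length is K = 3.

3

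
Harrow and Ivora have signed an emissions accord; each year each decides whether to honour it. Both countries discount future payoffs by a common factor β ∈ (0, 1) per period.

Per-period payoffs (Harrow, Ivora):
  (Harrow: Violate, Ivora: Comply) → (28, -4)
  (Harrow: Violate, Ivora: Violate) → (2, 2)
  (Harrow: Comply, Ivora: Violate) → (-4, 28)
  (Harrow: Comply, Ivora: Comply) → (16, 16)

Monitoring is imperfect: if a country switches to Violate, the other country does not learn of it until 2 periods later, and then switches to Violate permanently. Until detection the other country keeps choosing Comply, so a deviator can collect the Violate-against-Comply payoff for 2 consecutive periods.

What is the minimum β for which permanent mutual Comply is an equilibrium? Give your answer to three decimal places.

A deviator earns 28 for 2 periods, then 2 forever; cooperating earns 16 forever. Multiplying the IC by (1−β):
16 ≥ 28(1−β^2) + 2β^2, so 26·β^2 ≥ 12 and β^2 ≥ 6/13.
β ≥ (6/13)^(1/2) ≈ 0.679.

0.679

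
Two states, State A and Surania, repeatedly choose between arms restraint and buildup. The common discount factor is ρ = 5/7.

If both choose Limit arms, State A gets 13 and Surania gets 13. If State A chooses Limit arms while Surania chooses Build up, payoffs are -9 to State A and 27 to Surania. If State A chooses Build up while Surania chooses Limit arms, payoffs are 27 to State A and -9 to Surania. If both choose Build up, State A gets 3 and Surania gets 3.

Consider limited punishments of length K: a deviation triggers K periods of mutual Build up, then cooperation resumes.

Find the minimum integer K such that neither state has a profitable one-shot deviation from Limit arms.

3

IC: ρ(1−ρ^K)/(1−ρ) ≥ (27−13)/(13−3) = 7/5.
With ρ = 5/7: need 1 − ρ^K ≥ 7/5·(1−5/7)/(5/7), i.e. ρ^K ≤ 0.4400.
Since (5/7)^2 = 0.5102 and (5/7)^3 = 0.3644, the smallest such K is 3.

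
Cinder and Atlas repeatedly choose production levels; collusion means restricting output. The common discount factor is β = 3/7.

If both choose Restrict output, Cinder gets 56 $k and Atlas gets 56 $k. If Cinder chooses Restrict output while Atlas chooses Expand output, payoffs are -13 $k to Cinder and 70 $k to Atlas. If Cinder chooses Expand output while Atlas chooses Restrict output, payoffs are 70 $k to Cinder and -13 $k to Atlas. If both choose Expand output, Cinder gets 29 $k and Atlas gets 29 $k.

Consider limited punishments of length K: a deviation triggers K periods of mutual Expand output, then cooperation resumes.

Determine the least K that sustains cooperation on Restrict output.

2

IC: β(1−β^K)/(1−β) ≥ (70−56)/(56−29) = 14/27.
With β = 3/7: need 1 − β^K ≥ 14/27·(1−3/7)/(3/7), i.e. β^K ≤ 0.3086.
Since (3/7)^1 = 0.4286 and (3/7)^2 = 0.1837, the smallest such K is 2.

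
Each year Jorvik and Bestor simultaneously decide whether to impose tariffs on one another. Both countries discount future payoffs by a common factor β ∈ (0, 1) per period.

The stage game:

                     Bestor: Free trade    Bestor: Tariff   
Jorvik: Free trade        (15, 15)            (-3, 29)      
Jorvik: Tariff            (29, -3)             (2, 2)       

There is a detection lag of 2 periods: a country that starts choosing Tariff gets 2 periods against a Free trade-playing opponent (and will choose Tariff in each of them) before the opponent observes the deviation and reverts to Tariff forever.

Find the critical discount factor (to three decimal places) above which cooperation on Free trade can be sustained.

0.720

Deviating for the 2 undetected periods gains 29−15 = 14 per period over cooperation, then loses 15−2 = 13 per period forever once punishment starts.
Gain: 14(1 + β + … + β^1); loss: 13·β^2/(1−β).
No profitable deviation ⇔ 14(1−β^2) ≤ 13·β^2, i.e. β^2 ≥ 14/(14+13) = 14/27.
Hence β ≥ (14/27)^(1/2) ≈ 0.720.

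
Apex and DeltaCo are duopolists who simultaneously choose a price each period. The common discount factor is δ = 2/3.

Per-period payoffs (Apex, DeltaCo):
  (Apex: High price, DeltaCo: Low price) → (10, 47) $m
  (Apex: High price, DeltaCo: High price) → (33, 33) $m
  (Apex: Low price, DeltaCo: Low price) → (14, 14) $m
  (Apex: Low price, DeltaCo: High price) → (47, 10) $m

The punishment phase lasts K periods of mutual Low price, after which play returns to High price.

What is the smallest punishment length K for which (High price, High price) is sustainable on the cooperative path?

No profitable deviation requires (33−14)(δ+…+δ^K) ≥ 47−33, i.e. δ+…+δ^K ≥ 14/19 ≈ 0.7368.
With δ = 2/3, the partial sums are K=1: 0.6667, K=2: 1.1111.
K = 2 is the first length at which the sum reaches 0.7368.

2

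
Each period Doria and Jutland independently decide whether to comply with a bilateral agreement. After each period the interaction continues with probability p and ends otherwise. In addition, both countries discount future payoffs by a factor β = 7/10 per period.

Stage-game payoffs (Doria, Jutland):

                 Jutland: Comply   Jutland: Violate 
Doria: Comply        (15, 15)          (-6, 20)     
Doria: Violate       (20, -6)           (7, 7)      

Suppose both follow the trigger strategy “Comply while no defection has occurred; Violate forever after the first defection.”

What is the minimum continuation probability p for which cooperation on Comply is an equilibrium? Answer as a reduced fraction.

50/91

Expected continuation weight on next period's payoff is β·p = 7/10·p, which plays the role of the discount factor.
Cooperation requires 7/10·p ≥ (20−15)/(20−7) = 5/13, hence p ≥ 50/91.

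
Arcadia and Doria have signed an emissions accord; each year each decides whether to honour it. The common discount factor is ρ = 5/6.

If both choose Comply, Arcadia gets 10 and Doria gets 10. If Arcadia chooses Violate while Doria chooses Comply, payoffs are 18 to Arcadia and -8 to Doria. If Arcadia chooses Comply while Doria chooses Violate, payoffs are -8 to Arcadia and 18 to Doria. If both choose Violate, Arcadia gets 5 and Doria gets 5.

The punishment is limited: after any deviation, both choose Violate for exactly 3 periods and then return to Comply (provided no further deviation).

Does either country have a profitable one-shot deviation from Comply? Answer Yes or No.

No

A one-shot deviation gives 18 now, then 5 for 3 periods, then back to 10.
Gain from deviating: (18−10) today; loss: (10−5) in each of the next 3 periods.
No-deviation condition: (10−5)(ρ+…+ρ^3) ≥ 18−10, i.e. ρ+…+ρ^3 ≥ 8/5.
At ρ = 5/6: ρ+…+ρ^3 = 2.1065 ≥ 1.6000.
So cooperation is sustainable.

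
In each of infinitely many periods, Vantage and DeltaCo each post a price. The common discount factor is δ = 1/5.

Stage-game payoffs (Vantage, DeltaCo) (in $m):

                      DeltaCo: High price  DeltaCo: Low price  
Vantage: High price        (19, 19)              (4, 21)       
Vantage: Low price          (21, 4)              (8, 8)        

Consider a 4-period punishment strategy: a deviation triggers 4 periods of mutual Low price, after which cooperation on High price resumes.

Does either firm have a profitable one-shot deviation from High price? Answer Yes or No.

No

Comparing payoff streams over the 5 periods until play realigns: cooperate → 19(1+δ+…+δ^4); deviate → 21 + 8(δ+…+δ^4).
Cooperation is sustained iff (19−8)(δ+…+δ^4) ≥ 21−19.
δ+…+δ^4 = 1/5·(1−(1/5)^4)/(1−1/5) = 0.2496, and (21−19)/(19−8) = 0.1818.
0.2496 ≥ 0.1818, so cooperation is sustainable.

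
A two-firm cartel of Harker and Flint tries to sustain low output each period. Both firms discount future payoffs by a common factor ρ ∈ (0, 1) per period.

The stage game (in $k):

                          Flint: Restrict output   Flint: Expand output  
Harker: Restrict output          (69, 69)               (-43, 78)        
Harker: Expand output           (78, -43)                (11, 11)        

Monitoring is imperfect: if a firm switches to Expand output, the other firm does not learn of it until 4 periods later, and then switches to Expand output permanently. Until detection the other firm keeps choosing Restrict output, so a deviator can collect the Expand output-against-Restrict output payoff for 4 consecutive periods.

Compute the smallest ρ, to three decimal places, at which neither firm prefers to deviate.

Deviating for the 4 undetected periods gains 78−69 = 9 per period over cooperation, then loses 69−11 = 58 per period forever once punishment starts.
Gain: 9(1 + ρ + … + ρ^3); loss: 58·ρ^4/(1−ρ).
No profitable deviation ⇔ 9(1−ρ^4) ≤ 58·ρ^4, i.e. ρ^4 ≥ 9/(9+58) = 9/67.
Hence ρ ≥ (9/67)^(1/4) ≈ 0.605.

0.605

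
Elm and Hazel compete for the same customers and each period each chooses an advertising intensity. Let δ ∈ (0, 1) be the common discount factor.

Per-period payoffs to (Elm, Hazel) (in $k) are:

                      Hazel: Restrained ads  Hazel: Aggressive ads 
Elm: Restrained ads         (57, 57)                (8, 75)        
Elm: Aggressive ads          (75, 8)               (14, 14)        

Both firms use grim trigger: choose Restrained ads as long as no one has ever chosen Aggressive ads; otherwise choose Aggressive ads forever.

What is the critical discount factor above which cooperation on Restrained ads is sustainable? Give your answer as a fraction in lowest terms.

57/(1−δ) ≥ 75 + 14δ/(1−δ)
57 ≥ 75 − 61δ
δ ≥ 18/61.

18/61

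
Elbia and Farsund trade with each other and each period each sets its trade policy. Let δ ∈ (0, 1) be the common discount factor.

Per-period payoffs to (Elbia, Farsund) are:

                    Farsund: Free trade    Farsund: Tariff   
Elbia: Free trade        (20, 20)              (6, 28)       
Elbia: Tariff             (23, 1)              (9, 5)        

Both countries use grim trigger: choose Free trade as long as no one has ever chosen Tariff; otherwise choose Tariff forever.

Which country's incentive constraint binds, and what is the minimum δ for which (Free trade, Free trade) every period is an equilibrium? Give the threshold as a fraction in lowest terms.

For Elbia: deviation gain 23−20 = 3, per-period punishment loss 20−9 = 11. IC gives δ ≥ 3/14.
For Farsund: gain 8, loss 15 per period, so δ ≥ 8/23.
The tighter constraint is Farsund's, so cooperation needs δ ≥ 8/23.

Farsund; δ ≥ 8/23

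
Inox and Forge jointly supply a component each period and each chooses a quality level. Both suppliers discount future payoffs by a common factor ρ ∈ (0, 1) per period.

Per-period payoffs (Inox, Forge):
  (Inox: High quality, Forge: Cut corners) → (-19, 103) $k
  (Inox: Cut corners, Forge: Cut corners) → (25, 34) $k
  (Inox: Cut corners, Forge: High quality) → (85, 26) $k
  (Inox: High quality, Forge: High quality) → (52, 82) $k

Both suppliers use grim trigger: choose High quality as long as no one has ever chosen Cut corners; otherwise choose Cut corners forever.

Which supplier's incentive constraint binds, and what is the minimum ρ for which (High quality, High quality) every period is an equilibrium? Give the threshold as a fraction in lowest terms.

Inox's threshold: (85−52)/(85−25) = 11/20.
Forge's threshold: (103−82)/(103−34) = 7/23.
11/20 > 7/23, so Inox binds and ρ* = 11/20.

Inox; ρ ≥ 11/20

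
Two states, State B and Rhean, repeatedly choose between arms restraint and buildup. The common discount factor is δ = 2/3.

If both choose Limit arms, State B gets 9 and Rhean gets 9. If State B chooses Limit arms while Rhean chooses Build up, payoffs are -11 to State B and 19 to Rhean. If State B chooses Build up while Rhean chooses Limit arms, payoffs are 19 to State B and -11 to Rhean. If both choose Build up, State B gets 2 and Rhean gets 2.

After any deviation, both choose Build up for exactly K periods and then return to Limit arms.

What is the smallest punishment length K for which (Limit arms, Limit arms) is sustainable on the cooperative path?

4

No profitable deviation requires (9−2)(δ+…+δ^K) ≥ 19−9, i.e. δ+…+δ^K ≥ 10/7 ≈ 1.4286.
With δ = 2/3, the partial sums are K=1: 0.6667, K=2: 1.1111, K=3: 1.4074, K=4: 1.6049.
K = 4 is the first length at which the sum reaches 1.4286.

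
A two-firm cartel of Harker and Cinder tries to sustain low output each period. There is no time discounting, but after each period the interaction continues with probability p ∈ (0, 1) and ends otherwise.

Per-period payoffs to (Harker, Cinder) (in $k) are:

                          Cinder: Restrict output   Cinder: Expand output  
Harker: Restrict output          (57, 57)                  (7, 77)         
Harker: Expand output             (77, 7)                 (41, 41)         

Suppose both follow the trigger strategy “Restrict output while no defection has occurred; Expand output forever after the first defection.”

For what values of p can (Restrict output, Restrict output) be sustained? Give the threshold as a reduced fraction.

5/9

Expected cooperation value is 57 + p·57 + p²·57 + … = 57/(1−p); deviation gives 77 + p·41/(1−p).
57 ≥ 77(1−p) + 41p ⇒ 36p ≥ 20 ⇒ p ≥ 20/36 = 5/9.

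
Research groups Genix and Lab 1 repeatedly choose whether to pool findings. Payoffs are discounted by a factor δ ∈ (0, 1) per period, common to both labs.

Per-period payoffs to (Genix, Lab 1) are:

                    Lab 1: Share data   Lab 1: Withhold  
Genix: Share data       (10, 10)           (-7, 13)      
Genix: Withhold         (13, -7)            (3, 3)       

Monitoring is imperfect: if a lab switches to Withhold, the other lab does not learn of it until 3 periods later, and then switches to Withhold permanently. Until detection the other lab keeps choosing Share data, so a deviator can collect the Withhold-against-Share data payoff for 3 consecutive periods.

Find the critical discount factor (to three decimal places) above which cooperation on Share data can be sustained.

The best deviation is to choose Withhold for all 3 undetected periods, earning 13 each, then 3 forever once detected.
Deviation value: 13(1−δ^3)/(1−δ) + 3δ^3/(1−δ); cooperation value: 10/(1−δ).
IC: 10 ≥ 13(1−δ^3) + 3δ^3 = 13 − 10δ^3.
So δ^3 ≥ 3/10, giving δ ≥ (3/10)^(1/3) ≈ 0.669.

0.669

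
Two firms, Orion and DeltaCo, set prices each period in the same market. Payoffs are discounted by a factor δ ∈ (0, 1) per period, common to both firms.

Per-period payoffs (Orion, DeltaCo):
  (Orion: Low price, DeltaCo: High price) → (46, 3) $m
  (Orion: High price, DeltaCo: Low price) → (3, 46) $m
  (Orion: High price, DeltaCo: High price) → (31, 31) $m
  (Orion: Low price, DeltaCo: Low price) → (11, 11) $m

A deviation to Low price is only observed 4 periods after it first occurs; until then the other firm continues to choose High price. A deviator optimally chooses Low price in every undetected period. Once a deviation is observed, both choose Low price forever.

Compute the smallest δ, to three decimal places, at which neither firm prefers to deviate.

A deviator earns 46 for 4 periods, then 11 forever; cooperating earns 31 forever. Multiplying the IC by (1−δ):
31 ≥ 46(1−δ^4) + 11δ^4, so 35·δ^4 ≥ 15 and δ^4 ≥ 3/7.
δ ≥ (3/7)^(1/4) ≈ 0.809.

0.809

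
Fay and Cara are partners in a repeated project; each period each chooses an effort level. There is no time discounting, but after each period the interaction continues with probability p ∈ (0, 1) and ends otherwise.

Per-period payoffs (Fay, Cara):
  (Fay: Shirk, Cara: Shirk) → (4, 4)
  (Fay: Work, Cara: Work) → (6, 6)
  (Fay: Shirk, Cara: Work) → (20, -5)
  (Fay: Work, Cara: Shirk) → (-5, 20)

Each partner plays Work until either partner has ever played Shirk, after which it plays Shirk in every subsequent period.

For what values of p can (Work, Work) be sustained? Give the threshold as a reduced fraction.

7/8

Expected cooperation value is 6 + p·6 + p²·6 + … = 6/(1−p); deviation gives 20 + p·4/(1−p).
6 ≥ 20(1−p) + 4p ⇒ 16p ≥ 14 ⇒ p ≥ 14/16 = 7/8.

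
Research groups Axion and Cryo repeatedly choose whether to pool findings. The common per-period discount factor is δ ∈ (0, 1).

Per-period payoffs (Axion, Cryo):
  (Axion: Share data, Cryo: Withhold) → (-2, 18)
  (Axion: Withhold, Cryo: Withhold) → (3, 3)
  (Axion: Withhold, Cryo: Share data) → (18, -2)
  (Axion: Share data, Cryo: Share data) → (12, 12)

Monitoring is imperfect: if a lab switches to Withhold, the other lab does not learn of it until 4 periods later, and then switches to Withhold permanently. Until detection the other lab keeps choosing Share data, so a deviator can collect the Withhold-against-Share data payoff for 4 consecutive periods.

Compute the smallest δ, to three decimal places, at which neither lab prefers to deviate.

The best deviation is to choose Withhold for all 4 undetected periods, earning 18 each, then 3 forever once detected.
Deviation value: 18(1−δ^4)/(1−δ) + 3δ^4/(1−δ); cooperation value: 12/(1−δ).
IC: 12 ≥ 18(1−δ^4) + 3δ^4 = 18 − 15δ^4.
So δ^4 ≥ 6/15 = 2/5, giving δ ≥ (2/5)^(1/4) ≈ 0.795.

0.795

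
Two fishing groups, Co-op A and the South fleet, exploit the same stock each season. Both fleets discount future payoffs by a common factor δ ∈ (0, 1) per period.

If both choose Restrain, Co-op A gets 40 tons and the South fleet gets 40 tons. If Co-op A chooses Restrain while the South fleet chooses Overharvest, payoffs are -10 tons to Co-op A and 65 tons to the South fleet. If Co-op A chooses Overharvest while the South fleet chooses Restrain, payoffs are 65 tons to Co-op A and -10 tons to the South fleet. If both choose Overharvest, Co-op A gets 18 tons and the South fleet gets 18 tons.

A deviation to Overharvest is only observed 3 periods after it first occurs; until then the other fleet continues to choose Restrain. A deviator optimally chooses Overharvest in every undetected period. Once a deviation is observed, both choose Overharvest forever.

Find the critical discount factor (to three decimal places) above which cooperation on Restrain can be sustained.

A deviator earns 65 for 3 periods, then 18 forever; cooperating earns 40 forever. Multiplying the IC by (1−δ):
40 ≥ 65(1−δ^3) + 18δ^3, so 47·δ^3 ≥ 25 and δ^3 ≥ 25/47.
δ ≥ (25/47)^(1/3) ≈ 0.810.

0.810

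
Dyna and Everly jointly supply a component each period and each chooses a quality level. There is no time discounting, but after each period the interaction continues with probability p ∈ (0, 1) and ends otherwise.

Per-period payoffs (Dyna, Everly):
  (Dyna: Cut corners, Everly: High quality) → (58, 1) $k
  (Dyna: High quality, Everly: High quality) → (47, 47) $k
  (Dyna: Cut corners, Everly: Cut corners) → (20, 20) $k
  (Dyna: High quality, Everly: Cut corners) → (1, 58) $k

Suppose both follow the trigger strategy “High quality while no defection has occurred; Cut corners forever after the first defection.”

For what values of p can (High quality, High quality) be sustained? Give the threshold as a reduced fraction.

With no time discounting, the continuation probability p plays the role of the discount factor.
Grim-trigger IC: 47/(1−p) ≥ 58 + 20p/(1−p) ⇒ p ≥ (58−47)/(58−20) = 11/38.

11/38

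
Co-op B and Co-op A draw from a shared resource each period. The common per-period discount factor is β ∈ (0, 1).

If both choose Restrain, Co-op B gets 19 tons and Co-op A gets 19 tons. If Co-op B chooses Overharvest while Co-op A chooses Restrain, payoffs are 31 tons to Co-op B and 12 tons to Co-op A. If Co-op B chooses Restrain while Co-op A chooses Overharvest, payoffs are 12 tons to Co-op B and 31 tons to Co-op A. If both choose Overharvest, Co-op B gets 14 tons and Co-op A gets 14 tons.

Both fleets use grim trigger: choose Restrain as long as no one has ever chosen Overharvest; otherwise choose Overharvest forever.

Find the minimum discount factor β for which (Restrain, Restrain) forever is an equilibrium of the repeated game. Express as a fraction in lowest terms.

12/17

Cooperation forever yields 19 each period: 19/(1−β).
Deviating yields 31 once, then 14 forever: 31 + 14β/(1−β).
No profitable deviation requires 19/(1−β) ≥ 31 + 14β/(1−β).
Multiplying by (1−β): 19 ≥ 31(1−β) + 14β = 31 − 17β.
So 17β ≥ 12, i.e. β ≥ 12/17.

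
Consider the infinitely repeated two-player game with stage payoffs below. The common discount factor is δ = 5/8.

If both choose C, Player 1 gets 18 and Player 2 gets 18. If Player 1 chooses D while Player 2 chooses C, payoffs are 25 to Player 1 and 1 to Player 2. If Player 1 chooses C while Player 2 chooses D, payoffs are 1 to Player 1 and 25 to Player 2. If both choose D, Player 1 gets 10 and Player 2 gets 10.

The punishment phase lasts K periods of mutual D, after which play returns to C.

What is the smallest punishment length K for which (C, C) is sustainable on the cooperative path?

2

Need Σ_{k=1}^{K} δ^k ≥ (25−18)/(18−10) = 0.8750 at δ = 5/8.
At K = 1 the sum is 0.6250 < 0.8750; at K = 2 it is 1.0156 ≥ 0.8750.
So the minimum punishment length is K = 2.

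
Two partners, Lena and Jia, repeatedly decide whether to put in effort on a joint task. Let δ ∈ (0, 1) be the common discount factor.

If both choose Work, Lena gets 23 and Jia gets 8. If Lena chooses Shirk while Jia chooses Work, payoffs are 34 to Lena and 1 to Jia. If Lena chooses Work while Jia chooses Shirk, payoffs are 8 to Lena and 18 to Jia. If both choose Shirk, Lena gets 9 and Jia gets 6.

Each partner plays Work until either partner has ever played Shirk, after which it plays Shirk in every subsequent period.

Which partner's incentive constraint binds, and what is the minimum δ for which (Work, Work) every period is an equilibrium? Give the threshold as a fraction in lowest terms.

Lena: cooperation gives 23 each period; deviation gives 34 once then 9 forever.
  23/(1−δ) ≥ 34 + 9δ/(1−δ) ⇒ δ ≥ 11/25.
Jia: cooperation gives 8 each period; deviation gives 18 once then 6 forever.
  δ ≥ 10/12 = 5/6.
Both must hold, so the binding constraint is Jia's: δ ≥ 5/6.

Jia; δ ≥ 5/6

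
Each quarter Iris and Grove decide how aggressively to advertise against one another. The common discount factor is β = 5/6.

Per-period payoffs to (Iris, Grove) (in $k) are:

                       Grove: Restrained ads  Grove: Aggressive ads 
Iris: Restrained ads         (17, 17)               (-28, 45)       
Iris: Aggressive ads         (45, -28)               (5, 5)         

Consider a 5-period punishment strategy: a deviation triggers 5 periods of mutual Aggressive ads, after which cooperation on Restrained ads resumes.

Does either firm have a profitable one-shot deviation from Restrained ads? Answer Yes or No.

A one-shot deviation gives 45 now, then 5 for 5 periods, then back to 17.
Gain from deviating: (45−17) today; loss: (17−5) in each of the next 5 periods.
No-deviation condition: (17−5)(β+…+β^5) ≥ 45−17, i.e. β+…+β^5 ≥ 7/3.
At β = 5/6: β+…+β^5 = 2.9906 ≥ 2.3333.
So cooperation is sustainable.

No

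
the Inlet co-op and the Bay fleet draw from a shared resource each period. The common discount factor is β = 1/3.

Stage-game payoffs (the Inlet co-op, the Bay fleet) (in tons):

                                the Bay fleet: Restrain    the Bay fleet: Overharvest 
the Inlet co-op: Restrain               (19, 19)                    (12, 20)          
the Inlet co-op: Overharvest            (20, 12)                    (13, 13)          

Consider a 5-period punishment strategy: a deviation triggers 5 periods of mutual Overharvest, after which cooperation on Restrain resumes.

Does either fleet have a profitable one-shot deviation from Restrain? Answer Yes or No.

No

IC: β+…+β^5 ≥ (20−19)/(19−13) = 1/6.
At β = 1/3: partial sum = 0.4979 ≥ 0.1667. Cooperation sustainable.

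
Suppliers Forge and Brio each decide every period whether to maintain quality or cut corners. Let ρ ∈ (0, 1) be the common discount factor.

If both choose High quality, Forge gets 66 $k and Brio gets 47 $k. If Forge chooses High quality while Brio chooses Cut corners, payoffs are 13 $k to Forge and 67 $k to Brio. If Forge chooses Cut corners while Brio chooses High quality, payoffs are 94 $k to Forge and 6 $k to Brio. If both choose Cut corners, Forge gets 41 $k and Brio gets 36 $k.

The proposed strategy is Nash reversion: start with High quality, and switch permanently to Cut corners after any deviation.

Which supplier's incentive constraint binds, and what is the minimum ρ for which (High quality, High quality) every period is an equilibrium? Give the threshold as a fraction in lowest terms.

Forge: cooperation gives 66 each period; deviation gives 94 once then 41 forever.
  66/(1−ρ) ≥ 94 + 41ρ/(1−ρ) ⇒ ρ ≥ 28/53.
Brio: cooperation gives 47 each period; deviation gives 67 once then 36 forever.
  ρ ≥ 20/31.
Both must hold, so the binding constraint is Brio's: ρ ≥ 20/31.

Brio; ρ ≥ 20/31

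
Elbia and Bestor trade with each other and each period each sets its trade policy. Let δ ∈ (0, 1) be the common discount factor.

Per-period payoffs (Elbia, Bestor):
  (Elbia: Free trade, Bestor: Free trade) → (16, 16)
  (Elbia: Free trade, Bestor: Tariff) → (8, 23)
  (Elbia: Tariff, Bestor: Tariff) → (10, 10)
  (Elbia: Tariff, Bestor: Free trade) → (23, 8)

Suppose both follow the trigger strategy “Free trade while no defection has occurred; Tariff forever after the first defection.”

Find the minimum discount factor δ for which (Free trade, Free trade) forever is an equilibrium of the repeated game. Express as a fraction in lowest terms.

7/13

Cooperation forever yields 16 each period: 16/(1−δ).
Deviating yields 23 once, then 10 forever: 23 + 10δ/(1−δ).
No profitable deviation requires 16/(1−δ) ≥ 23 + 10δ/(1−δ).
Multiplying by (1−δ): 16 ≥ 23(1−δ) + 10δ = 23 − 13δ.
So 13δ ≥ 7, i.e. δ ≥ 7/13.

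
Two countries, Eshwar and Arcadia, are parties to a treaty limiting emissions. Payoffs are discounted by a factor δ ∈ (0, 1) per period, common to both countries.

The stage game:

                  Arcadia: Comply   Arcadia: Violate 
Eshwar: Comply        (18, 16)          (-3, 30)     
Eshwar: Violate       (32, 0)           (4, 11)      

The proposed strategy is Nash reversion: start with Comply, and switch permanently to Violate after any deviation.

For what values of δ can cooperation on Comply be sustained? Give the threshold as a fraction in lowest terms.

14/19

For Eshwar: deviation gain 32−18 = 14, per-period punishment loss 18−4 = 14. IC gives δ ≥ 14/28 = 1/2.
For Arcadia: gain 14, loss 5 per period, so δ ≥ 14/19.
The tighter constraint is Arcadia's, so cooperation needs δ ≥ 14/19.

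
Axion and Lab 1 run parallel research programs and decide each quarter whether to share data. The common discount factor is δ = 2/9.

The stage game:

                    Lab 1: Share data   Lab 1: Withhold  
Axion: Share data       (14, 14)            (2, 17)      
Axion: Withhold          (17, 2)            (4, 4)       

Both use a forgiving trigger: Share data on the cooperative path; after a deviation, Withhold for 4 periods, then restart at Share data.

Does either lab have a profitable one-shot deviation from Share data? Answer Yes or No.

Yes

A one-shot deviation gives 17 now, then 4 for 4 periods, then back to 14.
Gain from deviating: (17−14) today; loss: (14−4) in each of the next 4 periods.
No-deviation condition: (14−4)(δ+…+δ^4) ≥ 17−14, i.e. δ+…+δ^4 ≥ 3/10.
At δ = 2/9: δ+…+δ^4 = 0.2850 < 0.3000.
So cooperation is not sustainable.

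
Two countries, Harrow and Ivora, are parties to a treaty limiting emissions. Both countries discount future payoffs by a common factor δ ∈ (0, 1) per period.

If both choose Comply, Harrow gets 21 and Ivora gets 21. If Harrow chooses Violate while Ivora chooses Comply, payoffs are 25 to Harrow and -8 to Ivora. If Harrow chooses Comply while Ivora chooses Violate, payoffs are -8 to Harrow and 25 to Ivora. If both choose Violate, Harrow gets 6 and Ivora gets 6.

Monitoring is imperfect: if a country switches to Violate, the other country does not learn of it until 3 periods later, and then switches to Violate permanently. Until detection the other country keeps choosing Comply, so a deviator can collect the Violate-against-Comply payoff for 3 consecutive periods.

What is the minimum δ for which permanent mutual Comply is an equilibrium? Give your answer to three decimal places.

0.595

The best deviation is to choose Violate for all 3 undetected periods, earning 25 each, then 6 forever once detected.
Deviation value: 25(1−δ^3)/(1−δ) + 6δ^3/(1−δ); cooperation value: 21/(1−δ).
IC: 21 ≥ 25(1−δ^3) + 6δ^3 = 25 − 19δ^3.
So δ^3 ≥ 4/19, giving δ ≥ (4/19)^(1/3) ≈ 0.595.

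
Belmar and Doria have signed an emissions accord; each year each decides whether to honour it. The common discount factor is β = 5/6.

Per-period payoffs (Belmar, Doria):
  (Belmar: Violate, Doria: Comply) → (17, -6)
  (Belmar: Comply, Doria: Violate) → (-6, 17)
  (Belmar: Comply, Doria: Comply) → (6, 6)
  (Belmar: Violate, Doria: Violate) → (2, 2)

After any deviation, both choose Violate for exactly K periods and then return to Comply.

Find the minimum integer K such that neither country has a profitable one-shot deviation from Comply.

5

Need Σ_{k=1}^{K} β^k ≥ (17−6)/(6−2) = 2.7500 at β = 5/6.
At K = 4 the sum is 2.5887 < 2.7500; at K = 5 it is 2.9906 ≥ 2.7500.
So the minimum punishment length is K = 5.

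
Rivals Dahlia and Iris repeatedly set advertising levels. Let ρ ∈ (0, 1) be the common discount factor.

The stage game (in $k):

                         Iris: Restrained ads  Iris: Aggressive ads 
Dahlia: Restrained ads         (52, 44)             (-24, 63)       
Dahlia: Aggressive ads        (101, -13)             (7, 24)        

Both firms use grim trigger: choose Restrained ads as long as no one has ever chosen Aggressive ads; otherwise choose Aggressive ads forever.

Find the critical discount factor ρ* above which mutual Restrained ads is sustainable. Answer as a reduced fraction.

Dahlia's threshold: (101−52)/(101−7) = 49/94.
Iris's threshold: (63−44)/(63−24) = 19/39.
49/94 > 19/39, so Dahlia binds and ρ* = 49/94.

49/94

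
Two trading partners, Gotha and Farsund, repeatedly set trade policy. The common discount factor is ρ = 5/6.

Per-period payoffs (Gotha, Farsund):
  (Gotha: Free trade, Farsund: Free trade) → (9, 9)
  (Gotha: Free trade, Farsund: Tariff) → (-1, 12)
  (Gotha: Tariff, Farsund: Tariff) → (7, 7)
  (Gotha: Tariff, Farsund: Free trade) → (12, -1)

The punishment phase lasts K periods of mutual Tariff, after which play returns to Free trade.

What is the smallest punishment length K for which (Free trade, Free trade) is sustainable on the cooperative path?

2

No profitable deviation requires (9−7)(ρ+…+ρ^K) ≥ 12−9, i.e. ρ+…+ρ^K ≥ 3/2 ≈ 1.5000.
With ρ = 5/6, the partial sums are K=1: 0.8333, K=2: 1.5278.
K = 2 is the first length at which the sum reaches 1.5000.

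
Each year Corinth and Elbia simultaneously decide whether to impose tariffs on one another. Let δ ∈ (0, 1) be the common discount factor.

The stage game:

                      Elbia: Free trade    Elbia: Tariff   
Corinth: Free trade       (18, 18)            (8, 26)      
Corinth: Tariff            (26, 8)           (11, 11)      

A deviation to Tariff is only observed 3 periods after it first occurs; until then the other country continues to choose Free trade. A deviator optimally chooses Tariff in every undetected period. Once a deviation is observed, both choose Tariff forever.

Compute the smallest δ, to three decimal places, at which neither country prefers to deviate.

0.811

The best deviation is to choose Tariff for all 3 undetected periods, earning 26 each, then 11 forever once detected.
Deviation value: 26(1−δ^3)/(1−δ) + 11δ^3/(1−δ); cooperation value: 18/(1−δ).
IC: 18 ≥ 26(1−δ^3) + 11δ^3 = 26 − 15δ^3.
So δ^3 ≥ 8/15, giving δ ≥ (8/15)^(1/3) ≈ 0.811.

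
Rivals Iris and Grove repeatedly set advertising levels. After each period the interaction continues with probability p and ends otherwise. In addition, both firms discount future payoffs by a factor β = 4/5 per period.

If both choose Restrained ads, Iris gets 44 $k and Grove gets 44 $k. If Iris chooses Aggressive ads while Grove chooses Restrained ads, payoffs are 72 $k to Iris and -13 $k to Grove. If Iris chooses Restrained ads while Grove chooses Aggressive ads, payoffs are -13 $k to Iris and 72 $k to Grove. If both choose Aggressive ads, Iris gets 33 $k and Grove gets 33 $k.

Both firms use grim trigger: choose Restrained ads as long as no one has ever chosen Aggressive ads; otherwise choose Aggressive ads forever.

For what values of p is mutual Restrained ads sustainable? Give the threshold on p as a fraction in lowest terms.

35/39

With continuation probability p and discount β, the effective per-period discount factor is βp.
Grim-trigger IC: βp ≥ (72−44)/(72−33) = 28/39.
So p ≥ (28/39)/(4/5) = 35/39.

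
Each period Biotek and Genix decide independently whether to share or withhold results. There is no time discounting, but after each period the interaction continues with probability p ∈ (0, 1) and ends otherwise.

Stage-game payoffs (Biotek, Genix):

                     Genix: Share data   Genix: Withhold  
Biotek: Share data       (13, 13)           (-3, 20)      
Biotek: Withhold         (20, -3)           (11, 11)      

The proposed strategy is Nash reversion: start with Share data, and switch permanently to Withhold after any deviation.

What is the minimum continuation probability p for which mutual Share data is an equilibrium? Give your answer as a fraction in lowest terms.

7/9

With no time discounting, the continuation probability p plays the role of the discount factor.
Grim-trigger IC: 13/(1−p) ≥ 20 + 11p/(1−p) ⇒ p ≥ (20−13)/(20−11) = 7/9.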